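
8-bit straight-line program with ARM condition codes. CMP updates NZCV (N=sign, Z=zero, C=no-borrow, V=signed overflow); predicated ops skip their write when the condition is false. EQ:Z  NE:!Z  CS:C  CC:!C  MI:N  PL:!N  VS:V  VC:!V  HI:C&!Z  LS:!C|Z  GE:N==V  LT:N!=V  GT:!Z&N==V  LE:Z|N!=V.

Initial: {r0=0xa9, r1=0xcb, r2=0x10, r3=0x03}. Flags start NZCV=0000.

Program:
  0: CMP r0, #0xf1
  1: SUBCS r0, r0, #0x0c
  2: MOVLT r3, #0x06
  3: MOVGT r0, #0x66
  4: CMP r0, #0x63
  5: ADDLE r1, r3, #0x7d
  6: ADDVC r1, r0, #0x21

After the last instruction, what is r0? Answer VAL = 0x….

VAL = 0xa9

[0] flags=1000 → (cmp)
[1] flags=1000 CS?F → skip
[2] flags=1000 LT?T → r3=0x06
[3] flags=1000 GT?F → skip
[4] flags=0011 → (cmp)
[5] flags=0011 LE?T → r1=0x83
[6] flags=0011 VC?F → skip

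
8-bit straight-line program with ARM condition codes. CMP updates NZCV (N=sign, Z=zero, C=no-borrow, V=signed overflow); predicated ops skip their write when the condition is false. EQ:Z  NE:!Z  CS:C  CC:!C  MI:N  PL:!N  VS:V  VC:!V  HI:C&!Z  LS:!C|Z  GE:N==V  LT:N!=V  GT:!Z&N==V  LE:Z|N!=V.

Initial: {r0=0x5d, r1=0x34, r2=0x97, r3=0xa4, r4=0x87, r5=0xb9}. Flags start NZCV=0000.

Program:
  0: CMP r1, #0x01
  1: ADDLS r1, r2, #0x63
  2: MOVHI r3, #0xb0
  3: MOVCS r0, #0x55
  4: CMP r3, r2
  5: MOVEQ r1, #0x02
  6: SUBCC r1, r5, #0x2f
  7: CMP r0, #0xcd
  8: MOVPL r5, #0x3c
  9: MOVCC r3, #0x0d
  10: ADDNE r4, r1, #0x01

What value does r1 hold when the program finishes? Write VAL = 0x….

0: ✓ CMP  NZCV=0010
1: · ADDLS
2: ✓ MOVHI  r3←0xb0
3: ✓ MOVCS  r0←0x55
4: ✓ CMP  NZCV=0010
5: · MOVEQ
6: · SUBCC
7: ✓ CMP  NZCV=1001
8: · MOVPL
9: ✓ MOVCC  r3←0x0d
10: ✓ ADDNE  r4←0x35

VAL = 0x34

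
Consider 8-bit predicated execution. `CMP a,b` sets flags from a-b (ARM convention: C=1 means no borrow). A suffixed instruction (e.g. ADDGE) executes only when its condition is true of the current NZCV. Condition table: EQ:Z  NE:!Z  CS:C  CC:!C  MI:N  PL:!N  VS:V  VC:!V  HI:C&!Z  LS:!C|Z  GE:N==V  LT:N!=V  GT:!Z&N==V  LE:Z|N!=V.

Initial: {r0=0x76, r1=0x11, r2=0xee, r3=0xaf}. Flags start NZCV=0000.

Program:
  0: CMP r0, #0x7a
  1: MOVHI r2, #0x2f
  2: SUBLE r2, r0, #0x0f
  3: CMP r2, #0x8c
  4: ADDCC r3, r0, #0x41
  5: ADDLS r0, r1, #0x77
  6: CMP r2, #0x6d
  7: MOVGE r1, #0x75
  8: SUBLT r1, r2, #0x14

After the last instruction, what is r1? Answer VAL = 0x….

0: ✓ CMP  NZCV=1000
1: · MOVHI
2: ✓ SUBLE  r2←0x67
3: ✓ CMP  NZCV=1001
4: ✓ ADDCC  r3←0xb7
5: ✓ ADDLS  r0←0x88
6: ✓ CMP  NZCV=1000
7: · MOVGE
8: ✓ SUBLT  r1←0x53

VAL = 0x53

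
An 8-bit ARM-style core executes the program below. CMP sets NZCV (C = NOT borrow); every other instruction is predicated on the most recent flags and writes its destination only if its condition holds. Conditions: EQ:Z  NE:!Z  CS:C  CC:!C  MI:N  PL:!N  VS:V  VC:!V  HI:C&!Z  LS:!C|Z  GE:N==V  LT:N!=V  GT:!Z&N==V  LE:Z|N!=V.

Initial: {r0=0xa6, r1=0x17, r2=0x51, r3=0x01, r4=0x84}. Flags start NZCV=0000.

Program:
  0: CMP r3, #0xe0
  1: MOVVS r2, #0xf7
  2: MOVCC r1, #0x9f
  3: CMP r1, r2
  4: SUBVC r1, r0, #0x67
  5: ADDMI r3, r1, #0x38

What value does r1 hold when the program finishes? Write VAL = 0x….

0: ✓ CMP  NZCV=0000
1: · MOVVS
2: ✓ MOVCC  r1←0x9f
3: ✓ CMP  NZCV=0011
4: · SUBVC
5: · ADDMI

VAL = 0x9f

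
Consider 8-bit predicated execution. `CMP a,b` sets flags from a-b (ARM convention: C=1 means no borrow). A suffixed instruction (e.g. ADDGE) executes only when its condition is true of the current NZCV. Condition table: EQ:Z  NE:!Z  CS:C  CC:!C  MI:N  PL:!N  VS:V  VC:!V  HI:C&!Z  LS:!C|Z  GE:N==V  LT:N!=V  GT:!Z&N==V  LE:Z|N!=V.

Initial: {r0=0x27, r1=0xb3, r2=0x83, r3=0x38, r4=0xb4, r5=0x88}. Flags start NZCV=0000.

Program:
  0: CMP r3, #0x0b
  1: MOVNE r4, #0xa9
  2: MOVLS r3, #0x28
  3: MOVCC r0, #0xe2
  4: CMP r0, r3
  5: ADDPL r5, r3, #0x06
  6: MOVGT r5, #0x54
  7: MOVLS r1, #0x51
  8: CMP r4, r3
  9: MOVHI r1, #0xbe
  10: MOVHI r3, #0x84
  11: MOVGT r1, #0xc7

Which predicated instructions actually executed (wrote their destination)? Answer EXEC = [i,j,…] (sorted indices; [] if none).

0: ✓ CMP  NZCV=0010
1: ✓ MOVNE  r4←0xa9
2: · MOVLS
3: · MOVCC
4: ✓ CMP  NZCV=1000
5: · ADDPL
6: · MOVGT
7: ✓ MOVLS  r1←0x51
8: ✓ CMP  NZCV=0011
9: ✓ MOVHI  r1←0xbe
10: ✓ MOVHI  r3←0x84
11: · MOVGT

EXEC = [1,7,9,10]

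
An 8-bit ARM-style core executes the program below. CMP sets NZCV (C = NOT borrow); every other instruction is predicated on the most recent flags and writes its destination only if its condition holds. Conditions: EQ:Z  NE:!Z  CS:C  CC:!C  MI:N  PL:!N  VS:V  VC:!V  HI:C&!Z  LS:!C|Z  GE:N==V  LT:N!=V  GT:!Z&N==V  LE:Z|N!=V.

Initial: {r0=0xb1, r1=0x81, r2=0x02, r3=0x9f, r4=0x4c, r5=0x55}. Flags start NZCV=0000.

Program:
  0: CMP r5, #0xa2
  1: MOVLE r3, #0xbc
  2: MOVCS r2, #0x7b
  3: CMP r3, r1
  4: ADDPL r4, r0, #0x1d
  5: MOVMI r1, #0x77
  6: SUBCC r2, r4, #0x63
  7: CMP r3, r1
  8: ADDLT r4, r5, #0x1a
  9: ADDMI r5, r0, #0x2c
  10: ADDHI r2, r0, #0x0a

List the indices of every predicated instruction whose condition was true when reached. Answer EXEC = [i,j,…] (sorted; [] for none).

0: ✓ CMP  NZCV=1001
1: · MOVLE
2: · MOVCS
3: ✓ CMP  NZCV=0010
4: ✓ ADDPL  r4←0xce
5: · MOVMI
6: · SUBCC
7: ✓ CMP  NZCV=0010
8: · ADDLT
9: · ADDMI
10: ✓ ADDHI  r2←0xbb

EXEC = [4,10]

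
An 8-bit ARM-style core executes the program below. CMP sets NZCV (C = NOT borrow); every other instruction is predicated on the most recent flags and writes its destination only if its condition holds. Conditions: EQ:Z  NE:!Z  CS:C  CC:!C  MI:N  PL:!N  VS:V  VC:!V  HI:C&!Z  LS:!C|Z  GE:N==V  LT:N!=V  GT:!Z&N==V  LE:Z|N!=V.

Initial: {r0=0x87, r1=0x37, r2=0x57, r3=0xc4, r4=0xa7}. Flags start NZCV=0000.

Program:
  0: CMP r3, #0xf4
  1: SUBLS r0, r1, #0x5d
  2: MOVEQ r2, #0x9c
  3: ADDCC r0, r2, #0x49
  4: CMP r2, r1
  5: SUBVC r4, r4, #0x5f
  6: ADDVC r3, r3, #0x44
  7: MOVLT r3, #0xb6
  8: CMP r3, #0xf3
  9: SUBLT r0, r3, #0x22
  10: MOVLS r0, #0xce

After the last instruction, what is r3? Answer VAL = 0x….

VAL = 0x08

0: ✓ CMP  NZCV=1000
1: ✓ SUBLS  r0←0xda
2: · MOVEQ
3: ✓ ADDCC  r0←0xa0
4: ✓ CMP  NZCV=0010
5: ✓ SUBVC  r4←0x48
6: ✓ ADDVC  r3←0x08
7: · MOVLT
8: ✓ CMP  NZCV=0000
9: · SUBLT
10: ✓ MOVLS  r0←0xce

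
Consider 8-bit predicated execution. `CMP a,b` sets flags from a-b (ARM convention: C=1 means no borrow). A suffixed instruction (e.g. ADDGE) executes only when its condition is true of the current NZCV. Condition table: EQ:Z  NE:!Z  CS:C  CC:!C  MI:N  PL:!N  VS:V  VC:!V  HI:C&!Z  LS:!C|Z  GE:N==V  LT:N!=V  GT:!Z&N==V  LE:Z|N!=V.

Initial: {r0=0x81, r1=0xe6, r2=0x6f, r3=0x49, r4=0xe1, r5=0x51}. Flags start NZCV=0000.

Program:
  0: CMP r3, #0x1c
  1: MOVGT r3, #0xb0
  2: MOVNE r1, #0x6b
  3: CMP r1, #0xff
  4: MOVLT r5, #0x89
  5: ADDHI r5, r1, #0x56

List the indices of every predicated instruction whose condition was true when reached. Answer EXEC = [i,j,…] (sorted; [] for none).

EXEC = [1,2]

[0] flags=0010 → (cmp)
[1] flags=0010 GT?T → r3=0xb0
[2] flags=0010 NE?T → r1=0x6b
[3] flags=0000 → (cmp)
[4] flags=0000 LT?F → skip
[5] flags=0000 HI?F → skip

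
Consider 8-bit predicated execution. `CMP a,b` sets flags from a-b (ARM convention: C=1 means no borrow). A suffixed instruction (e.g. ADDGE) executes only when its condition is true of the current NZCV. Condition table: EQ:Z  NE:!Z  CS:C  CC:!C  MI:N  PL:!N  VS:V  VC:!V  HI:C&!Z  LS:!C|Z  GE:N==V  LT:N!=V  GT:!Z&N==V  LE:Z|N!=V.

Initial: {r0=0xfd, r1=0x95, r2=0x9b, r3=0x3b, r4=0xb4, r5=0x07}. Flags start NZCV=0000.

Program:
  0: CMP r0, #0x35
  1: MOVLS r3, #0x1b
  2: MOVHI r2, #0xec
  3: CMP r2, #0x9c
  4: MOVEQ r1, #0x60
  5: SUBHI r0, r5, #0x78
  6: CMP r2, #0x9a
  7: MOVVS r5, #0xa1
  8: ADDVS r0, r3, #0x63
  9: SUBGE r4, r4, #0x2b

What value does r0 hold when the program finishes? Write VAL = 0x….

VAL = 0x8f

[0] flags=1010 → (cmp)
[1] flags=1010 LS?F → skip
[2] flags=1010 HI?T → r2=0xec
[3] flags=0010 → (cmp)
[4] flags=0010 EQ?F → skip
[5] flags=0010 HI?T → r0=0x8f
[6] flags=0010 → (cmp)
[7] flags=0010 VS?F → skip
[8] flags=0010 VS?F → skip
[9] flags=0010 GE?T → r4=0x89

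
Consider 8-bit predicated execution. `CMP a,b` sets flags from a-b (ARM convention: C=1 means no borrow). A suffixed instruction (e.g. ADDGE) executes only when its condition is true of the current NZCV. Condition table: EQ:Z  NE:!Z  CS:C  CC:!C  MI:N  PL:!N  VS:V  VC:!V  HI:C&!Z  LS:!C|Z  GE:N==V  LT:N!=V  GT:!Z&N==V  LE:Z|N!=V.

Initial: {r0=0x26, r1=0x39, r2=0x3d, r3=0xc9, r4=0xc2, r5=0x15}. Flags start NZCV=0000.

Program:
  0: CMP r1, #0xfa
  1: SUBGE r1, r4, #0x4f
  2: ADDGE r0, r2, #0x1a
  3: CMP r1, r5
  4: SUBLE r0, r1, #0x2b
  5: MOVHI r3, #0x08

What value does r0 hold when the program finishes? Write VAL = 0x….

VAL = 0x57

0: ✓ CMP  NZCV=0000
1: ✓ SUBGE  r1←0x73
2: ✓ ADDGE  r0←0x57
3: ✓ CMP  NZCV=0010
4: · SUBLE
5: ✓ MOVHI  r3←0x08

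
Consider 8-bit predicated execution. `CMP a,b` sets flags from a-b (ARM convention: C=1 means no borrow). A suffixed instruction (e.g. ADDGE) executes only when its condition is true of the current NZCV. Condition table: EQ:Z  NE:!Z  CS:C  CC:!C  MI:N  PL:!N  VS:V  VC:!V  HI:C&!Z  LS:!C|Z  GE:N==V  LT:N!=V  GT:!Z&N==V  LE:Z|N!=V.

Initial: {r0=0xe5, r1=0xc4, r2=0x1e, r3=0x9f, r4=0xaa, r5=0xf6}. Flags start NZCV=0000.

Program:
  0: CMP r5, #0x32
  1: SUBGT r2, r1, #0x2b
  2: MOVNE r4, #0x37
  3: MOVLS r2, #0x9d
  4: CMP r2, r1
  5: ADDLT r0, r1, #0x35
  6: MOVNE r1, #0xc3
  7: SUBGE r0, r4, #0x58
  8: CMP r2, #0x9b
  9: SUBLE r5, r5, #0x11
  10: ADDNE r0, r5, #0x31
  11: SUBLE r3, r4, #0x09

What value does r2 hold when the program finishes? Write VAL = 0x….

VAL = 0x1e

0: ✓ CMP  NZCV=1010
1: · SUBGT
2: ✓ MOVNE  r4←0x37
3: · MOVLS
4: ✓ CMP  NZCV=0000
5: · ADDLT
6: ✓ MOVNE  r1←0xc3
7: ✓ SUBGE  r0←0xdf
8: ✓ CMP  NZCV=1001
9: · SUBLE
10: ✓ ADDNE  r0←0x27
11: · SUBLE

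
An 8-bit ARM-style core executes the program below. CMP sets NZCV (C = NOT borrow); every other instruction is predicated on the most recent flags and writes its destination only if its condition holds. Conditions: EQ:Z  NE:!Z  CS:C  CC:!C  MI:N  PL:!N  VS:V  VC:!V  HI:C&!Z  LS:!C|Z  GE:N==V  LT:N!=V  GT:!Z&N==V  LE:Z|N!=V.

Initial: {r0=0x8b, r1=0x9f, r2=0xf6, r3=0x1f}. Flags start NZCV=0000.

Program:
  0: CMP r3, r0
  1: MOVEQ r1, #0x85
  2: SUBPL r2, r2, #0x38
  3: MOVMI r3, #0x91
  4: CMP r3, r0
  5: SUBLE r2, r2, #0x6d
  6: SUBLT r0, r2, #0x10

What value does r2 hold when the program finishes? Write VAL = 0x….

VAL = 0xf6

[0] flags=1001 → (cmp)
[1] flags=1001 EQ?F → skip
[2] flags=1001 PL?F → skip
[3] flags=1001 MI?T → r3=0x91
[4] flags=0010 → (cmp)
[5] flags=0010 LE?F → skip
[6] flags=0010 LT?F → skip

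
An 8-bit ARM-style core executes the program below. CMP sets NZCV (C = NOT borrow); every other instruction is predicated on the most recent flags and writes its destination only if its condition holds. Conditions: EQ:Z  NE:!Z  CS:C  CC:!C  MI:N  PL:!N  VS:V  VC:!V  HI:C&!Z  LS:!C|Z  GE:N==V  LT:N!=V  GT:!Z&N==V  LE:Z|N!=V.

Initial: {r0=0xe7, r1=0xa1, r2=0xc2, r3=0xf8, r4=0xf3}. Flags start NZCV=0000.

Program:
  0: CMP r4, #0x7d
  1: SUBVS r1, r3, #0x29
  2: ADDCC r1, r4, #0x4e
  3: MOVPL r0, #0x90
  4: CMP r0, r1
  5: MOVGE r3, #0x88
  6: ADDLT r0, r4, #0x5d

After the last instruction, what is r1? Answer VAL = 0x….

VAL = 0xcf

0: ✓ CMP  NZCV=0011
1: ✓ SUBVS  r1←0xcf
2: · ADDCC
3: ✓ MOVPL  r0←0x90
4: ✓ CMP  NZCV=1000
5: · MOVGE
6: ✓ ADDLT  r0←0x50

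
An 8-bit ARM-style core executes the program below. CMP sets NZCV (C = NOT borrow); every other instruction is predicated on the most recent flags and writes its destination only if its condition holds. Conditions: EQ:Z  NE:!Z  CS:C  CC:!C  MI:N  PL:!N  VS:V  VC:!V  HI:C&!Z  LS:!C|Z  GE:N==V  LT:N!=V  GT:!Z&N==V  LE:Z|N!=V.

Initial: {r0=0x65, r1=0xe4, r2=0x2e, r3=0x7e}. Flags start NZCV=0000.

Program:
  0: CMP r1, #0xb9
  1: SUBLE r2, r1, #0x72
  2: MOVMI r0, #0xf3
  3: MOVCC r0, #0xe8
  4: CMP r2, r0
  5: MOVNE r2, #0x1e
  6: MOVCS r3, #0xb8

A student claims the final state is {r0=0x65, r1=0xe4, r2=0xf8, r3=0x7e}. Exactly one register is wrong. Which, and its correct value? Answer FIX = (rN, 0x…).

FIX = (r2, 0x1e)

[0] flags=0010 → (cmp)
[1] flags=0010 LE?F → skip
[2] flags=0010 MI?F → skip
[3] flags=0010 CC?F → skip
[4] flags=1000 → (cmp)
[5] flags=1000 NE?T → r2=0x1e
[6] flags=1000 CS?F → skip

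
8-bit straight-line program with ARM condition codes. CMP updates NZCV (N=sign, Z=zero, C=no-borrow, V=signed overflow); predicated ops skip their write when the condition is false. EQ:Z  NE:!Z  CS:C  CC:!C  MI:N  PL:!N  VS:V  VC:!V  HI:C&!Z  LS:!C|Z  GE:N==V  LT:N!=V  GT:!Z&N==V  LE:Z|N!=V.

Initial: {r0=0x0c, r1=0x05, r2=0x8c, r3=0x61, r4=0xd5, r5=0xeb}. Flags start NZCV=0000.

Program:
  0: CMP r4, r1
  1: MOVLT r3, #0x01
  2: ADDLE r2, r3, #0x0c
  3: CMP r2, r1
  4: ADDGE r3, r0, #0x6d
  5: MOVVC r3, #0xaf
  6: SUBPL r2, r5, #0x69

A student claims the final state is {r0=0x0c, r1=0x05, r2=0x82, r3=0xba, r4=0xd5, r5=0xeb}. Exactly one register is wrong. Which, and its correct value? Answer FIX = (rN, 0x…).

FIX = (r3, 0xaf)

[0] flags=1010 → (cmp)
[1] flags=1010 LT?T → r3=0x01
[2] flags=1010 LE?T → r2=0x0d
[3] flags=0010 → (cmp)
[4] flags=0010 GE?T → r3=0x79
[5] flags=0010 VC?T → r3=0xaf
[6] flags=0010 PL?T → r2=0x82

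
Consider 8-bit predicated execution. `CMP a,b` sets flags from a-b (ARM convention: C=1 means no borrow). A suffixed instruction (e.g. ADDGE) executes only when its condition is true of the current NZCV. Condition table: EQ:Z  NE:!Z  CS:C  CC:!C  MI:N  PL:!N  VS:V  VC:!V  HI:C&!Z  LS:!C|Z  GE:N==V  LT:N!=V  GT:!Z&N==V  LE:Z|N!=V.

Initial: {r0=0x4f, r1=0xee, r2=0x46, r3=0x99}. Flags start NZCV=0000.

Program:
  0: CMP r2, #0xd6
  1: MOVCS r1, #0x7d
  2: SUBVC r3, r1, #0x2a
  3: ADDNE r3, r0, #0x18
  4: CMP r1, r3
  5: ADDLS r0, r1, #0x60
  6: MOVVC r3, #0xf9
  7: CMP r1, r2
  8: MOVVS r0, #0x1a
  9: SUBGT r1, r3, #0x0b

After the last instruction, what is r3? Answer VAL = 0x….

VAL = 0xf9

0: ✓ CMP  NZCV=0000
1: · MOVCS
2: ✓ SUBVC  r3←0xc4
3: ✓ ADDNE  r3←0x67
4: ✓ CMP  NZCV=1010
5: · ADDLS
6: ✓ MOVVC  r3←0xf9
7: ✓ CMP  NZCV=1010
8: · MOVVS
9: · SUBGT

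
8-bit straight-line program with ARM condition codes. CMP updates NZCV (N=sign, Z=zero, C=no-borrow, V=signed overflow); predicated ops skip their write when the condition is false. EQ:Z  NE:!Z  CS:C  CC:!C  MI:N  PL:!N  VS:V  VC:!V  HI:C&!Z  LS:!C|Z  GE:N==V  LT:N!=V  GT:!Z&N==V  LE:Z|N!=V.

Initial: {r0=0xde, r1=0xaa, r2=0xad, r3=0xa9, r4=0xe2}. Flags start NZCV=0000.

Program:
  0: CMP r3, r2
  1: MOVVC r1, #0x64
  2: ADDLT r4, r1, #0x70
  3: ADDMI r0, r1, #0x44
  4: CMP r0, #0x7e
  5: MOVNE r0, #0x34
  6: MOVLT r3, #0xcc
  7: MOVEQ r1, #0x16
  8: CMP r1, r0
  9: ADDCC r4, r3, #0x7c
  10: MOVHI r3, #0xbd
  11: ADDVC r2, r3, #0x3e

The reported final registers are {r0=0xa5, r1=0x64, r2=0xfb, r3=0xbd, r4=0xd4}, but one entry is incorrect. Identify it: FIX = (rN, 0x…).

FIX = (r0, 0x34)

0: ✓ CMP  NZCV=1000
1: ✓ MOVVC  r1←0x64
2: ✓ ADDLT  r4←0xd4
3: ✓ ADDMI  r0←0xa8
4: ✓ CMP  NZCV=0011
5: ✓ MOVNE  r0←0x34
6: ✓ MOVLT  r3←0xcc
7: · MOVEQ
8: ✓ CMP  NZCV=0010
9: · ADDCC
10: ✓ MOVHI  r3←0xbd
11: ✓ ADDVC  r2←0xfb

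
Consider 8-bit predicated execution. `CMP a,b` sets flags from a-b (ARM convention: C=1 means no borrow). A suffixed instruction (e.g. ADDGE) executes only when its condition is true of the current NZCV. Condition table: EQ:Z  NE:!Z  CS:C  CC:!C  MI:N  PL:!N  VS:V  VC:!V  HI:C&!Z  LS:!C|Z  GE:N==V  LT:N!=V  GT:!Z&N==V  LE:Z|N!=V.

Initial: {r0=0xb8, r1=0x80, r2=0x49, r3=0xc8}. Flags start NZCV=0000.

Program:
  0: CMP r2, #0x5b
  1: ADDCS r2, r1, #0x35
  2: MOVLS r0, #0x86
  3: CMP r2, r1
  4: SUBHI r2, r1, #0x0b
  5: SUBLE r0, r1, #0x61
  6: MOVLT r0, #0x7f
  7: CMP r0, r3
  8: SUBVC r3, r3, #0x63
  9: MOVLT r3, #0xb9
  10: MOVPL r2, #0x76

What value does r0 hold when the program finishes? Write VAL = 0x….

VAL = 0x86

[0] flags=1000 → (cmp)
[1] flags=1000 CS?F → skip
[2] flags=1000 LS?T → r0=0x86
[3] flags=1001 → (cmp)
[4] flags=1001 HI?F → skip
[5] flags=1001 LE?F → skip
[6] flags=1001 LT?F → skip
[7] flags=1000 → (cmp)
[8] flags=1000 VC?T → r3=0x65
[9] flags=1000 LT?T → r3=0xb9
[10] flags=1000 PL?F → skip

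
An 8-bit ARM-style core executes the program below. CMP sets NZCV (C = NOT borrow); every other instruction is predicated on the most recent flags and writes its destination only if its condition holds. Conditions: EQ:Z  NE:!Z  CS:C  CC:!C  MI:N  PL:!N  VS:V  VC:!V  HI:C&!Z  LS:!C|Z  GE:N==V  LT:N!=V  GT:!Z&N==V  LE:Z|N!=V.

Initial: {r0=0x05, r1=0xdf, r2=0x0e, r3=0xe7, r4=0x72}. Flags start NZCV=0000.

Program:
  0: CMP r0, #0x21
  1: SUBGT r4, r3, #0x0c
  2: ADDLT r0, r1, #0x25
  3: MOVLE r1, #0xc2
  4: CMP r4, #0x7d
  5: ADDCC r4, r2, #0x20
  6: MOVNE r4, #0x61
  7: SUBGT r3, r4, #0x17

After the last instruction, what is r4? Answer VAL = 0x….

VAL = 0x61

[0] flags=1000 → (cmp)
[1] flags=1000 GT?F → skip
[2] flags=1000 LT?T → r0=0x04
[3] flags=1000 LE?T → r1=0xc2
[4] flags=1000 → (cmp)
[5] flags=1000 CC?T → r4=0x2e
[6] flags=1000 NE?T → r4=0x61
[7] flags=1000 GT?F → skip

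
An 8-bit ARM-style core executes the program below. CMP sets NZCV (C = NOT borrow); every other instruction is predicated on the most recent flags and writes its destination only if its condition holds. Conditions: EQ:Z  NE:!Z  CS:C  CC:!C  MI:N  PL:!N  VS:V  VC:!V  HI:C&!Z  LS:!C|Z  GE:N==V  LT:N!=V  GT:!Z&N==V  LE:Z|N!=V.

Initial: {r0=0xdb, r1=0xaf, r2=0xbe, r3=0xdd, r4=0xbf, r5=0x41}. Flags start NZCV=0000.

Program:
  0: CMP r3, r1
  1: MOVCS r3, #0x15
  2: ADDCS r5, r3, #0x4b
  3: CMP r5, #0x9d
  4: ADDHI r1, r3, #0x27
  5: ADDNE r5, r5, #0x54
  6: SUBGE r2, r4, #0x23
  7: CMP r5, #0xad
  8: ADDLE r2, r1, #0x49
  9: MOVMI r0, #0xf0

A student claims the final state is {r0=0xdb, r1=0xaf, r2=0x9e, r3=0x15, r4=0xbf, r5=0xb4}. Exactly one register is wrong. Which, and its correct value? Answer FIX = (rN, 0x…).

[0] flags=0010 → (cmp)
[1] flags=0010 CS?T → r3=0x15
[2] flags=0010 CS?T → r5=0x60
[3] flags=1001 → (cmp)
[4] flags=1001 HI?F → skip
[5] flags=1001 NE?T → r5=0xb4
[6] flags=1001 GE?T → r2=0x9c
[7] flags=0010 → (cmp)
[8] flags=0010 LE?F → skip
[9] flags=0010 MI?F → skip

FIX = (r2, 0x9c)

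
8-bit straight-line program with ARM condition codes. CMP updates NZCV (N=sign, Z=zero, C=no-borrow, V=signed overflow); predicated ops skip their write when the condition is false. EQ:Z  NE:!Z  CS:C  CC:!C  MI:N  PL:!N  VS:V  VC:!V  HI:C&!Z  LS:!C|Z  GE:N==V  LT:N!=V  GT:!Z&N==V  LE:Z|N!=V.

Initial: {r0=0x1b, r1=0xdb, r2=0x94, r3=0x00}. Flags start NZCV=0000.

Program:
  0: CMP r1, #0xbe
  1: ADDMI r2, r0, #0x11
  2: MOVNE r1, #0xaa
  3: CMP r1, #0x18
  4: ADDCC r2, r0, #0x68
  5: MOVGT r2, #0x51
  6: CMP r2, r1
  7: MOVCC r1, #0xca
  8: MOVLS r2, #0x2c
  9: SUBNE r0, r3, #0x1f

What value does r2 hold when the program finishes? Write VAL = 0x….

0: ✓ CMP  NZCV=0010
1: · ADDMI
2: ✓ MOVNE  r1←0xaa
3: ✓ CMP  NZCV=1010
4: · ADDCC
5: · MOVGT
6: ✓ CMP  NZCV=1000
7: ✓ MOVCC  r1←0xca
8: ✓ MOVLS  r2←0x2c
9: ✓ SUBNE  r0←0xe1

VAL = 0x2c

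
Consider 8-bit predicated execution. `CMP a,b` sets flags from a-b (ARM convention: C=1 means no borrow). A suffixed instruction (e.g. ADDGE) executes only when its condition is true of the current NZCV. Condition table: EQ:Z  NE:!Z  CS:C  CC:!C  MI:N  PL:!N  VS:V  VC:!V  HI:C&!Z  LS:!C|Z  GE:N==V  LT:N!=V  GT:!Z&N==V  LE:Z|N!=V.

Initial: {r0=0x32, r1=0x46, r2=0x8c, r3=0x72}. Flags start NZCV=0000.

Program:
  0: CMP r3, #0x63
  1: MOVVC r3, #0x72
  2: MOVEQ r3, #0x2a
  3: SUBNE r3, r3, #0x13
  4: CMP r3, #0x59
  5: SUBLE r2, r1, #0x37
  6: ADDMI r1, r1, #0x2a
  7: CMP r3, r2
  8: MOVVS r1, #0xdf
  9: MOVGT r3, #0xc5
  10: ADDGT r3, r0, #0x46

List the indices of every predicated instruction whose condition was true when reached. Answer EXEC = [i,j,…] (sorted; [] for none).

0: ✓ CMP  NZCV=0010
1: ✓ MOVVC  r3←0x72
2: · MOVEQ
3: ✓ SUBNE  r3←0x5f
4: ✓ CMP  NZCV=0010
5: · SUBLE
6: · ADDMI
7: ✓ CMP  NZCV=1001
8: ✓ MOVVS  r1←0xdf
9: ✓ MOVGT  r3←0xc5
10: ✓ ADDGT  r3←0x78

EXEC = [1,3,8,9,10]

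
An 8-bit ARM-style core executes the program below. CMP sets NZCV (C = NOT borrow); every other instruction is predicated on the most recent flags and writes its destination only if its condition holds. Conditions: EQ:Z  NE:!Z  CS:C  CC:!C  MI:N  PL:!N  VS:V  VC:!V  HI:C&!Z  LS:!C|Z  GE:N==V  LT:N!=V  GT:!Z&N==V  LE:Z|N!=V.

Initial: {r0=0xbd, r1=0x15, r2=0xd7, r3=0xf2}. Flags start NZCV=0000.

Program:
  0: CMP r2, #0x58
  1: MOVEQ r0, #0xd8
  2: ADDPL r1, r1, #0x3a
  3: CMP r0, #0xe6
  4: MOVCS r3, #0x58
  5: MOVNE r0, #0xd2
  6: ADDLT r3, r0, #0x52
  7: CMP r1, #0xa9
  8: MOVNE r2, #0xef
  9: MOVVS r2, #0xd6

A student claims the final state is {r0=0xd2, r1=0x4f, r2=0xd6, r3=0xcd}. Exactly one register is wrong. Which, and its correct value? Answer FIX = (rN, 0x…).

[0] flags=0011 → (cmp)
[1] flags=0011 EQ?F → skip
[2] flags=0011 PL?T → r1=0x4f
[3] flags=1000 → (cmp)
[4] flags=1000 CS?F → skip
[5] flags=1000 NE?T → r0=0xd2
[6] flags=1000 LT?T → r3=0x24
[7] flags=1001 → (cmp)
[8] flags=1001 NE?T → r2=0xef
[9] flags=1001 VS?T → r2=0xd6

FIX = (r3, 0x24)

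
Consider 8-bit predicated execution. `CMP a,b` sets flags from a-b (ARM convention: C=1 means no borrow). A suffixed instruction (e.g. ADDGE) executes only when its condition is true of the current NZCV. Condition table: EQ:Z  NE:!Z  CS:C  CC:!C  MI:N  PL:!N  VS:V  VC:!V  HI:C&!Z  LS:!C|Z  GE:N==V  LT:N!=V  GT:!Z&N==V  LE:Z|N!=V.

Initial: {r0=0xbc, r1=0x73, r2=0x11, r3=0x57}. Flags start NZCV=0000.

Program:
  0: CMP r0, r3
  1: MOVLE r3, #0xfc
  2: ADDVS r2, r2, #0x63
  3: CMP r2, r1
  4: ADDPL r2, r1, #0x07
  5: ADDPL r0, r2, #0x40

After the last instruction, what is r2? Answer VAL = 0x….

VAL = 0x7a

0: ✓ CMP  NZCV=0011
1: ✓ MOVLE  r3←0xfc
2: ✓ ADDVS  r2←0x74
3: ✓ CMP  NZCV=0010
4: ✓ ADDPL  r2←0x7a
5: ✓ ADDPL  r0←0xba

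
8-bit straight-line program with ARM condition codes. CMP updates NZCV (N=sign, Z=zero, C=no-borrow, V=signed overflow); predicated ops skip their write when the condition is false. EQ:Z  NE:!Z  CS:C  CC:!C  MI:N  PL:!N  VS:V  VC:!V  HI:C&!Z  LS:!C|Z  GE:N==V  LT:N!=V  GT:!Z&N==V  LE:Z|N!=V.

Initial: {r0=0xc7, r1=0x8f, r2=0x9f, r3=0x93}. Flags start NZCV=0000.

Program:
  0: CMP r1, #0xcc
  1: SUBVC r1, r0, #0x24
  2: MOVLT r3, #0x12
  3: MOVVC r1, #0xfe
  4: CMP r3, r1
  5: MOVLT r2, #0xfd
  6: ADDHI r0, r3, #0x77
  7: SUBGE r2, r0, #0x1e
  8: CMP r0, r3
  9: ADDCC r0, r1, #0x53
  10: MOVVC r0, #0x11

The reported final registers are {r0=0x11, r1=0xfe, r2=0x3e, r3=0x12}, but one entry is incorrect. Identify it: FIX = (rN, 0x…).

0: ✓ CMP  NZCV=1000
1: ✓ SUBVC  r1←0xa3
2: ✓ MOVLT  r3←0x12
3: ✓ MOVVC  r1←0xfe
4: ✓ CMP  NZCV=0000
5: · MOVLT
6: · ADDHI
7: ✓ SUBGE  r2←0xa9
8: ✓ CMP  NZCV=1010
9: · ADDCC
10: ✓ MOVVC  r0←0x11

FIX = (r2, 0xa9)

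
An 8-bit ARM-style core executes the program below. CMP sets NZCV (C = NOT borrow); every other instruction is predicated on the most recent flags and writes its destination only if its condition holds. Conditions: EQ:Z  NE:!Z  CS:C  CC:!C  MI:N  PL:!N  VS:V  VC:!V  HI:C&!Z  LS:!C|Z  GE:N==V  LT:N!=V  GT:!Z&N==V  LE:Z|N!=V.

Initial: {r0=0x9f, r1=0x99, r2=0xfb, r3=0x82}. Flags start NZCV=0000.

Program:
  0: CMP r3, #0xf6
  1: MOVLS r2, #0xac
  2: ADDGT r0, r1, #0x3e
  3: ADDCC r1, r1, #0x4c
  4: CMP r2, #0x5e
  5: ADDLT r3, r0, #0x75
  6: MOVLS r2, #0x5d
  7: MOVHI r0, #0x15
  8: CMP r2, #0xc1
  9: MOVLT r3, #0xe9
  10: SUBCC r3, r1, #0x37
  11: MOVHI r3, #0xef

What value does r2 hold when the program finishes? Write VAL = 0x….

0: ✓ CMP  NZCV=1000
1: ✓ MOVLS  r2←0xac
2: · ADDGT
3: ✓ ADDCC  r1←0xe5
4: ✓ CMP  NZCV=0011
5: ✓ ADDLT  r3←0x14
6: · MOVLS
7: ✓ MOVHI  r0←0x15
8: ✓ CMP  NZCV=1000
9: ✓ MOVLT  r3←0xe9
10: ✓ SUBCC  r3←0xae
11: · MOVHI

VAL = 0xac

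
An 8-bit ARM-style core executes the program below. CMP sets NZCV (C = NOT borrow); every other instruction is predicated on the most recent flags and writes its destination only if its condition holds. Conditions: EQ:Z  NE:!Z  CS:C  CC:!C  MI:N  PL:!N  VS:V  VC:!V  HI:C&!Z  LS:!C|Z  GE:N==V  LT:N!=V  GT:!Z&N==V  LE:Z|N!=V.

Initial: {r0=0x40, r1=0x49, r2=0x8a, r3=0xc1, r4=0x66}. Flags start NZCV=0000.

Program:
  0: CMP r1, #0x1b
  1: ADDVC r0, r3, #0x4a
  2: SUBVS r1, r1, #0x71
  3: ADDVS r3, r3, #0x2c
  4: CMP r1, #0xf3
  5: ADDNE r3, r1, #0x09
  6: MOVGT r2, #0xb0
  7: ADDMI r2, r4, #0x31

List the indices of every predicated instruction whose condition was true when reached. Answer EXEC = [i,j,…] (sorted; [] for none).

EXEC = [1,5,6]

0: ✓ CMP  NZCV=0010
1: ✓ ADDVC  r0←0x0b
2: · SUBVS
3: · ADDVS
4: ✓ CMP  NZCV=0000
5: ✓ ADDNE  r3←0x52
6: ✓ MOVGT  r2←0xb0
7: · ADDMI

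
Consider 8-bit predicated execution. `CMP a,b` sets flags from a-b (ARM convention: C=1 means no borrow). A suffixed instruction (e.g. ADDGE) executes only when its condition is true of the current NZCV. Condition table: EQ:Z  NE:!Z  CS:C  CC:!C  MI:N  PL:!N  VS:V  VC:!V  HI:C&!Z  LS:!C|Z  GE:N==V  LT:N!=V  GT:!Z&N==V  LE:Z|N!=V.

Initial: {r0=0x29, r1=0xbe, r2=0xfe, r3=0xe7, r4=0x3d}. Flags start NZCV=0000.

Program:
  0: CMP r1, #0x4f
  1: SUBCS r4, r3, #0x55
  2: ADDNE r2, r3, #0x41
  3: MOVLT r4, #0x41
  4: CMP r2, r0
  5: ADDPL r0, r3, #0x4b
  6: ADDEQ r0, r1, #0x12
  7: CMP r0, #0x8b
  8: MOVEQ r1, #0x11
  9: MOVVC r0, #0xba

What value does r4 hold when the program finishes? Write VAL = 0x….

VAL = 0x41

0: ✓ CMP  NZCV=0011
1: ✓ SUBCS  r4←0x92
2: ✓ ADDNE  r2←0x28
3: ✓ MOVLT  r4←0x41
4: ✓ CMP  NZCV=1000
5: · ADDPL
6: · ADDEQ
7: ✓ CMP  NZCV=1001
8: · MOVEQ
9: · MOVVC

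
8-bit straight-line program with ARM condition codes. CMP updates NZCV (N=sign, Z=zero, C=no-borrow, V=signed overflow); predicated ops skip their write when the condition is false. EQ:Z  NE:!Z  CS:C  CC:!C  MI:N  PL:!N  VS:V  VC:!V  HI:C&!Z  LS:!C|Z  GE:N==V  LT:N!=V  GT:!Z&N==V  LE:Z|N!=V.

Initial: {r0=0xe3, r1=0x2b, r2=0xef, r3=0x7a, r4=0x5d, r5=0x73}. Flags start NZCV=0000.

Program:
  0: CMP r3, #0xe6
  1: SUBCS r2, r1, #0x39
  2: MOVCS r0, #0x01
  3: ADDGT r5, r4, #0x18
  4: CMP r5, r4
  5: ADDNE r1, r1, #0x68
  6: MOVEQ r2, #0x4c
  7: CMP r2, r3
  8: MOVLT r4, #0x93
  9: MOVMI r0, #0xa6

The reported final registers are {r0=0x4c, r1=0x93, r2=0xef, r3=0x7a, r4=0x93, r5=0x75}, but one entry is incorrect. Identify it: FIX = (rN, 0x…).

0: ✓ CMP  NZCV=1001
1: · SUBCS
2: · MOVCS
3: ✓ ADDGT  r5←0x75
4: ✓ CMP  NZCV=0010
5: ✓ ADDNE  r1←0x93
6: · MOVEQ
7: ✓ CMP  NZCV=0011
8: ✓ MOVLT  r4←0x93
9: · MOVMI

FIX = (r0, 0xe3)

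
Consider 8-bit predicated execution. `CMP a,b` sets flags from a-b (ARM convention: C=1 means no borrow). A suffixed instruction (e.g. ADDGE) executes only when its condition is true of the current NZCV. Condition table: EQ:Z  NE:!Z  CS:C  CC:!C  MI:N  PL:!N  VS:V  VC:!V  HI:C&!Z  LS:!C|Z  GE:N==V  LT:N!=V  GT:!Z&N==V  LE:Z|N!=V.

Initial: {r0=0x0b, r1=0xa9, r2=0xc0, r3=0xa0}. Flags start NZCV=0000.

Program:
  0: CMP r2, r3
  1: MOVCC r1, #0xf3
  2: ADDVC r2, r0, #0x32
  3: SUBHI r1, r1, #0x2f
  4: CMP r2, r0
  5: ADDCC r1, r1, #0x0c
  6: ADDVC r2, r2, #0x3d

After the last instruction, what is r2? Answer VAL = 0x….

0: ✓ CMP  NZCV=0010
1: · MOVCC
2: ✓ ADDVC  r2←0x3d
3: ✓ SUBHI  r1←0x7a
4: ✓ CMP  NZCV=0010
5: · ADDCC
6: ✓ ADDVC  r2←0x7a

VAL = 0x7a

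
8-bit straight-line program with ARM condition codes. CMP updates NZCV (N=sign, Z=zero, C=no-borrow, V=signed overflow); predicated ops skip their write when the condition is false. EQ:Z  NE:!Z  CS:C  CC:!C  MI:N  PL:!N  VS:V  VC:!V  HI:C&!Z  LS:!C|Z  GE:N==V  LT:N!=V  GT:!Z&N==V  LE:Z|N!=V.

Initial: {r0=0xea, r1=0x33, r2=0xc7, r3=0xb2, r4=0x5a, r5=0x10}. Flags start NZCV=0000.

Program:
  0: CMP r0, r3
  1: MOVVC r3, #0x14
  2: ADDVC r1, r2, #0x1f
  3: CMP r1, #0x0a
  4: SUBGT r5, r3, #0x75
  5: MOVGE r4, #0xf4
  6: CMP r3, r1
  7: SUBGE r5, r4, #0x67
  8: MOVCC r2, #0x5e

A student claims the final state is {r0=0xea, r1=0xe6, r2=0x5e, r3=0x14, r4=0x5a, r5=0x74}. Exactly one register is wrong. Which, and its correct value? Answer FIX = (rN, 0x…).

FIX = (r5, 0xf3)

[0] flags=0010 → (cmp)
[1] flags=0010 VC?T → r3=0x14
[2] flags=0010 VC?T → r1=0xe6
[3] flags=1010 → (cmp)
[4] flags=1010 GT?F → skip
[5] flags=1010 GE?F → skip
[6] flags=0000 → (cmp)
[7] flags=0000 GE?T → r5=0xf3
[8] flags=0000 CC?T → r2=0x5e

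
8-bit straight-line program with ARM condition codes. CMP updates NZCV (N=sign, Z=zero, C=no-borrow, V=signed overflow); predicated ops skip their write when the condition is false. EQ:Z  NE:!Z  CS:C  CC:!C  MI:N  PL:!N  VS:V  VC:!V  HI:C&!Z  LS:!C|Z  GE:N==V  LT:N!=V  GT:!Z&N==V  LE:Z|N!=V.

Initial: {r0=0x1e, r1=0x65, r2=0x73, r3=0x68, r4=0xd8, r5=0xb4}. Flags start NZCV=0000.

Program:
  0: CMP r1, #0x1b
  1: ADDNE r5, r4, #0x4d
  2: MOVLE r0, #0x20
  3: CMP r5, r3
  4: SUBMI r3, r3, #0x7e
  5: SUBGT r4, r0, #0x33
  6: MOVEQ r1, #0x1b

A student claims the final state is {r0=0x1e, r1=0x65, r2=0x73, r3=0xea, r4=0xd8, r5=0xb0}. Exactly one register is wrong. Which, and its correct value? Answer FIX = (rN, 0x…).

FIX = (r5, 0x25)

[0] flags=0010 → (cmp)
[1] flags=0010 NE?T → r5=0x25
[2] flags=0010 LE?F → skip
[3] flags=1000 → (cmp)
[4] flags=1000 MI?T → r3=0xea
[5] flags=1000 GT?F → skip
[6] flags=1000 EQ?F → skip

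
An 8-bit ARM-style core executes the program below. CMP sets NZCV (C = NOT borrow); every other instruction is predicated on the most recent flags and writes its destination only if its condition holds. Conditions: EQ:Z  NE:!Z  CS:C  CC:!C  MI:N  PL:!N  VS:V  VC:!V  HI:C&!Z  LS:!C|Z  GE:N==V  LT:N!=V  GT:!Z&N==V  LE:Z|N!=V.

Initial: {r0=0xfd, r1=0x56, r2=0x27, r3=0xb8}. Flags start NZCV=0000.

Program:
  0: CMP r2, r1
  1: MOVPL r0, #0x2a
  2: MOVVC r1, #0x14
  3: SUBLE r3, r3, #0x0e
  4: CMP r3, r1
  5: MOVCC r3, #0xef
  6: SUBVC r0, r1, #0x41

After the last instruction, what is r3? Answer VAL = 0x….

VAL = 0xaa

[0] flags=1000 → (cmp)
[1] flags=1000 PL?F → skip
[2] flags=1000 VC?T → r1=0x14
[3] flags=1000 LE?T → r3=0xaa
[4] flags=1010 → (cmp)
[5] flags=1010 CC?F → skip
[6] flags=1010 VC?T → r0=0xd3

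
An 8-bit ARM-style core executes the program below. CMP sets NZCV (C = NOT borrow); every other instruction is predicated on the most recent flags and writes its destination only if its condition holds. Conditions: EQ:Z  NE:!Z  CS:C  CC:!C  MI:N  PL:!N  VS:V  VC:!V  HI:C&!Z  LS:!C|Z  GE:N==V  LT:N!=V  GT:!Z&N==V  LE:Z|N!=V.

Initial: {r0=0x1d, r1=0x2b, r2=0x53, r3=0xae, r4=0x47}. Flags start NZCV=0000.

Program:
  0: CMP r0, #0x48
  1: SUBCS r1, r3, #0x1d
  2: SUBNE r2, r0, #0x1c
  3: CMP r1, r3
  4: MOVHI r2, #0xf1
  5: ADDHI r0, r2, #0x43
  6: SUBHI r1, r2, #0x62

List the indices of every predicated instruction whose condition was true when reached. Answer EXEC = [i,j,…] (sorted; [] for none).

[0] flags=1000 → (cmp)
[1] flags=1000 CS?F → skip
[2] flags=1000 NE?T → r2=0x01
[3] flags=0000 → (cmp)
[4] flags=0000 HI?F → skip
[5] flags=0000 HI?F → skip
[6] flags=0000 HI?F → skip

EXEC = [2]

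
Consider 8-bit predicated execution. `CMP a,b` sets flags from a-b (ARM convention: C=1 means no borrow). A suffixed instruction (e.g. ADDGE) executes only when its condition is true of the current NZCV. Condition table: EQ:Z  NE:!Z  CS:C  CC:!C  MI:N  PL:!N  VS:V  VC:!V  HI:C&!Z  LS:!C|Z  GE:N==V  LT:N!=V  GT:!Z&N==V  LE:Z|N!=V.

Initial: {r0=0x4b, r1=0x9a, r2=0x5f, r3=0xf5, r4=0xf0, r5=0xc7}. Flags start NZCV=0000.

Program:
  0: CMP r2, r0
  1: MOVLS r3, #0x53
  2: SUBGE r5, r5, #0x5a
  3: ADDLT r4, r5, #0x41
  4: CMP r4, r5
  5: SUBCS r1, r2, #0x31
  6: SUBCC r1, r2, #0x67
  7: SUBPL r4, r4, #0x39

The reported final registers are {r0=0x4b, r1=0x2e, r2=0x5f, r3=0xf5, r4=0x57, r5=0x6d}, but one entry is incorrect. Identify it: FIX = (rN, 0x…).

0: ✓ CMP  NZCV=0010
1: · MOVLS
2: ✓ SUBGE  r5←0x6d
3: · ADDLT
4: ✓ CMP  NZCV=1010
5: ✓ SUBCS  r1←0x2e
6: · SUBCC
7: · SUBPL

FIX = (r4, 0xf0)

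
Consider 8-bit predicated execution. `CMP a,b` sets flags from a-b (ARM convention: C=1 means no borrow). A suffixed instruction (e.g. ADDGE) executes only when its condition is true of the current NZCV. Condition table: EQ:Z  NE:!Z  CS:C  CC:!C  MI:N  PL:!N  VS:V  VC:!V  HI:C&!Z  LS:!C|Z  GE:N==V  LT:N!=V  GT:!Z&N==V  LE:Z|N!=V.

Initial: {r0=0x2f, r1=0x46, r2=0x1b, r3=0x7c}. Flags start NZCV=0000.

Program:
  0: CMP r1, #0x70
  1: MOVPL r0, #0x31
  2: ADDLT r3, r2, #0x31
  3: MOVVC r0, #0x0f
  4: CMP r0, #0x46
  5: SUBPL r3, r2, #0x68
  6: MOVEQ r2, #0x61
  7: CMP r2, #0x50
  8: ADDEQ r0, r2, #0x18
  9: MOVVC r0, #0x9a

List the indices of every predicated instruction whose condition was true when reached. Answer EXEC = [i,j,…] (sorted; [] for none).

0: ✓ CMP  NZCV=1000
1: · MOVPL
2: ✓ ADDLT  r3←0x4c
3: ✓ MOVVC  r0←0x0f
4: ✓ CMP  NZCV=1000
5: · SUBPL
6: · MOVEQ
7: ✓ CMP  NZCV=1000
8: · ADDEQ
9: ✓ MOVVC  r0←0x9a

EXEC = [2,3,9]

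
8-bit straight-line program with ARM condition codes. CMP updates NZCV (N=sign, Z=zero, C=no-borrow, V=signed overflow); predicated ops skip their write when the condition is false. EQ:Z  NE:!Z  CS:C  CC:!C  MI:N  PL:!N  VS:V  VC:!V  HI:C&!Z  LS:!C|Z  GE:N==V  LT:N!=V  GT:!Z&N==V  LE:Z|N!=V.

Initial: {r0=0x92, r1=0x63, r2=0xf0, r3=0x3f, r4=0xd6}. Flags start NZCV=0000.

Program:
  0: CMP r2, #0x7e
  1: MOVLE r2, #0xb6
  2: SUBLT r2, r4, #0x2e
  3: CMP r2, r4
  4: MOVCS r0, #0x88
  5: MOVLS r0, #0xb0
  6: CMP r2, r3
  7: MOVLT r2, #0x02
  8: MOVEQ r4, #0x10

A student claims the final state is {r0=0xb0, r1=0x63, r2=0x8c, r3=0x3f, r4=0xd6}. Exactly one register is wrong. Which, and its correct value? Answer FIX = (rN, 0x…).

0: ✓ CMP  NZCV=0011
1: ✓ MOVLE  r2←0xb6
2: ✓ SUBLT  r2←0xa8
3: ✓ CMP  NZCV=1000
4: · MOVCS
5: ✓ MOVLS  r0←0xb0
6: ✓ CMP  NZCV=0011
7: ✓ MOVLT  r2←0x02
8: · MOVEQ

FIX = (r2, 0x02)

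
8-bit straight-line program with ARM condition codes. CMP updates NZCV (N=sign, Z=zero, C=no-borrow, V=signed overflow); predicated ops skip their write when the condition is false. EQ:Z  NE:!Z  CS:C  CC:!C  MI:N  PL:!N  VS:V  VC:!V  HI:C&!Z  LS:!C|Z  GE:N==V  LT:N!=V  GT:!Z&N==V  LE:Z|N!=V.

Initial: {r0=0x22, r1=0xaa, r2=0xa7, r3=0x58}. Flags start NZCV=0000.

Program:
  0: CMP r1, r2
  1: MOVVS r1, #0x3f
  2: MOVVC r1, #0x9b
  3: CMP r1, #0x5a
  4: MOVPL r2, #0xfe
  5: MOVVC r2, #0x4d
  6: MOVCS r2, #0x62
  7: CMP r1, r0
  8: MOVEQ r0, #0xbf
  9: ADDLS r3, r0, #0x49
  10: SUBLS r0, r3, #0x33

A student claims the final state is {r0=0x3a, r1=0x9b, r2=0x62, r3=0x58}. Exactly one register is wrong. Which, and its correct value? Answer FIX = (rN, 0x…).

FIX = (r0, 0x22)

[0] flags=0010 → (cmp)
[1] flags=0010 VS?F → skip
[2] flags=0010 VC?T → r1=0x9b
[3] flags=0011 → (cmp)
[4] flags=0011 PL?T → r2=0xfe
[5] flags=0011 VC?F → skip
[6] flags=0011 CS?T → r2=0x62
[7] flags=0011 → (cmp)
[8] flags=0011 EQ?F → skip
[9] flags=0011 LS?F → skip
[10] flags=0011 LS?F → skip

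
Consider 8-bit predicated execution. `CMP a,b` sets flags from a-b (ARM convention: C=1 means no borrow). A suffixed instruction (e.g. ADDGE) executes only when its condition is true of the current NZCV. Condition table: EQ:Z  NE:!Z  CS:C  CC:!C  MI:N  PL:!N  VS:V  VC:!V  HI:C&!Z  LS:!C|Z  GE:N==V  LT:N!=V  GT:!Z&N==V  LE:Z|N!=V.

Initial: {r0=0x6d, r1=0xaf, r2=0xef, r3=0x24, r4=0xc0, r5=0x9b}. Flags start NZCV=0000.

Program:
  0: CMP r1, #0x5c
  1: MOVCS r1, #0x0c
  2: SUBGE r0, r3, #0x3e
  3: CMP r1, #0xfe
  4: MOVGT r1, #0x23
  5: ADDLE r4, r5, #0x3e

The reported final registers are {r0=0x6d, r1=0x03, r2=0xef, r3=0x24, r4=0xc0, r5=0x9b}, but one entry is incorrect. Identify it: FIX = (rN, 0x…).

0: ✓ CMP  NZCV=0011
1: ✓ MOVCS  r1←0x0c
2: · SUBGE
3: ✓ CMP  NZCV=0000
4: ✓ MOVGT  r1←0x23
5: · ADDLE

FIX = (r1, 0x23)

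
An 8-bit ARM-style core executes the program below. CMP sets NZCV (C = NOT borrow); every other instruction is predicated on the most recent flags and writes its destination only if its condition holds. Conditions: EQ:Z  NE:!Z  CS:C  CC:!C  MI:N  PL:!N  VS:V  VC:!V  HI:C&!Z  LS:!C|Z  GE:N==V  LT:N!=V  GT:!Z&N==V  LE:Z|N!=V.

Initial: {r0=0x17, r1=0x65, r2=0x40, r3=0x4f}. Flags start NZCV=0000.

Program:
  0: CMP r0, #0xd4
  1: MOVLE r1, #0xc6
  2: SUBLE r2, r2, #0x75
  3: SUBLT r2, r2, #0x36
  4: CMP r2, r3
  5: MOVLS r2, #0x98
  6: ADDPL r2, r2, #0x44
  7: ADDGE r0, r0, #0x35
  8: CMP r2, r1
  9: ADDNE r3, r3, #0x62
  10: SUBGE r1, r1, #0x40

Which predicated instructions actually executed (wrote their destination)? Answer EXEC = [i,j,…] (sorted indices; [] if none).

EXEC = [5,9]

[0] flags=0000 → (cmp)
[1] flags=0000 LE?F → skip
[2] flags=0000 LE?F → skip
[3] flags=0000 LT?F → skip
[4] flags=1000 → (cmp)
[5] flags=1000 LS?T → r2=0x98
[6] flags=1000 PL?F → skip
[7] flags=1000 GE?F → skip
[8] flags=0011 → (cmp)
[9] flags=0011 NE?T → r3=0xb1
[10] flags=0011 GE?F → skip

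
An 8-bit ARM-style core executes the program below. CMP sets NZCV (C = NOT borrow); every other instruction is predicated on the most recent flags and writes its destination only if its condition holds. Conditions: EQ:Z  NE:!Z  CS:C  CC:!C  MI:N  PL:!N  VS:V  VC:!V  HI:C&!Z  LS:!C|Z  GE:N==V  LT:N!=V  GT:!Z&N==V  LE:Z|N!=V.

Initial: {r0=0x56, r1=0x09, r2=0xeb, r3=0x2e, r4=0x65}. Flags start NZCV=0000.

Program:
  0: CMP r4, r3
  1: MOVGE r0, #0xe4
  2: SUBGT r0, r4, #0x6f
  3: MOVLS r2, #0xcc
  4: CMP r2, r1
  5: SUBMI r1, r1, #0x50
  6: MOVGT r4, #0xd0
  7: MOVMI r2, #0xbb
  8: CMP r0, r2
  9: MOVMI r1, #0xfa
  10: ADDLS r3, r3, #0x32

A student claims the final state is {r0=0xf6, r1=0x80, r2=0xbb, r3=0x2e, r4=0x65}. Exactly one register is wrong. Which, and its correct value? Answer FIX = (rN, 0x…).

FIX = (r1, 0xb9)

[0] flags=0010 → (cmp)
[1] flags=0010 GE?T → r0=0xe4
[2] flags=0010 GT?T → r0=0xf6
[3] flags=0010 LS?F → skip
[4] flags=1010 → (cmp)
[5] flags=1010 MI?T → r1=0xb9
[6] flags=1010 GT?F → skip
[7] flags=1010 MI?T → r2=0xbb
[8] flags=0010 → (cmp)
[9] flags=0010 MI?F → skip
[10] flags=0010 LS?F → skip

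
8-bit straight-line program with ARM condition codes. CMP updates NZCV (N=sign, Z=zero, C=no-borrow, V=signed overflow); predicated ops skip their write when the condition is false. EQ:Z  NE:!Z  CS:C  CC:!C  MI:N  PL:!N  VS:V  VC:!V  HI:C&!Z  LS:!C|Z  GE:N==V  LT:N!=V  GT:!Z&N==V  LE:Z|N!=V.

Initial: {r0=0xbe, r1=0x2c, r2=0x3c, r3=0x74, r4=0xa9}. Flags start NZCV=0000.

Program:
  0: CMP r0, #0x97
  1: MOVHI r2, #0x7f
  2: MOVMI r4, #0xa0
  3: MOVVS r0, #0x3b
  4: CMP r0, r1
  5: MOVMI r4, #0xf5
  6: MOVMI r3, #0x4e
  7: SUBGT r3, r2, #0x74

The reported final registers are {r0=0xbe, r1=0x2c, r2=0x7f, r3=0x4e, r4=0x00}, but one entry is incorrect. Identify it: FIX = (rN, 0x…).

FIX = (r4, 0xf5)

0: ✓ CMP  NZCV=0010
1: ✓ MOVHI  r2←0x7f
2: · MOVMI
3: · MOVVS
4: ✓ CMP  NZCV=1010
5: ✓ MOVMI  r4←0xf5
6: ✓ MOVMI  r3←0x4e
7: · SUBGT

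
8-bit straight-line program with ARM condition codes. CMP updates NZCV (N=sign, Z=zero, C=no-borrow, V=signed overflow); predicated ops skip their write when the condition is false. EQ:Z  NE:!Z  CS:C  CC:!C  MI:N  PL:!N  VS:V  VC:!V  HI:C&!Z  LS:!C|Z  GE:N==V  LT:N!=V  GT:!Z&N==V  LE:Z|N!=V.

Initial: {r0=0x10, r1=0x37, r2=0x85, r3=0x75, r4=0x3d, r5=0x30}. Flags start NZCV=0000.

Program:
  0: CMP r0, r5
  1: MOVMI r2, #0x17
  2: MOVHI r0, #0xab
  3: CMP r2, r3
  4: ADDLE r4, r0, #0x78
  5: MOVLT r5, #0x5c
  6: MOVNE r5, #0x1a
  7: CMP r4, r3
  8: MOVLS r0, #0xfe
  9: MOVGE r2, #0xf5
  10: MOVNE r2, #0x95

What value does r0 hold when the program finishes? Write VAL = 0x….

0: ✓ CMP  NZCV=1000
1: ✓ MOVMI  r2←0x17
2: · MOVHI
3: ✓ CMP  NZCV=1000
4: ✓ ADDLE  r4←0x88
5: ✓ MOVLT  r5←0x5c
6: ✓ MOVNE  r5←0x1a
7: ✓ CMP  NZCV=0011
8: · MOVLS
9: · MOVGE
10: ✓ MOVNE  r2←0x95

VAL = 0x10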